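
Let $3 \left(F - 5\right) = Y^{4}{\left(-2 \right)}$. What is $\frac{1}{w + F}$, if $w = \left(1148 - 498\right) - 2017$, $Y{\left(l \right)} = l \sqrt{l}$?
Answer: $- \frac{3}{4022} \approx -0.0007459$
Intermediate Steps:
$Y{\left(l \right)} = l^{\frac{3}{2}}$
$w = -1367$ ($w = 650 - 2017 = -1367$)
$F = \frac{79}{3}$ ($F = 5 + \frac{\left(\left(-2\right)^{\frac{3}{2}}\right)^{4}}{3} = 5 + \frac{\left(- 2 i \sqrt{2}\right)^{4}}{3} = 5 + \frac{1}{3} \cdot 64 = 5 + \frac{64}{3} = \frac{79}{3} \approx 26.333$)
$\frac{1}{w + F} = \frac{1}{-1367 + \frac{79}{3}} = \frac{1}{- \frac{4022}{3}} = - \frac{3}{4022}$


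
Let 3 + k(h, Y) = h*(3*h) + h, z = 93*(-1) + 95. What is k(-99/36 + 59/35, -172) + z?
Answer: 26143/19600 ≈ 1.3338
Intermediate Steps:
z = 2 (z = -93 + 95 = 2)
k(h, Y) = -3 + h + 3*h² (k(h, Y) = -3 + (h*(3*h) + h) = -3 + (3*h² + h) = -3 + (h + 3*h²) = -3 + h + 3*h²)
k(-99/36 + 59/35, -172) + z = (-3 + (-99/36 + 59/35) + 3*(-99/36 + 59/35)²) + 2 = (-3 + (-99*1/36 + 59*(1/35)) + 3*(-99*1/36 + 59*(1/35))²) + 2 = (-3 + (-11/4 + 59/35) + 3*(-11/4 + 59/35)²) + 2 = (-3 - 149/140 + 3*(-149/140)²) + 2 = (-3 - 149/140 + 3*(22201/19600)) + 2 = (-3 - 149/140 + 66603/19600) + 2 = -13057/19600 + 2 = 26143/19600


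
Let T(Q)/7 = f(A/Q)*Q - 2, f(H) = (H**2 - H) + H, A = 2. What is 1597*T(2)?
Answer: 0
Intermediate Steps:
f(H) = H**2
T(Q) = -14 + 28/Q (T(Q) = 7*((2/Q)**2*Q - 2) = 7*((4/Q**2)*Q - 2) = 7*(4/Q - 2) = 7*(-2 + 4/Q) = -14 + 28/Q)
1597*T(2) = 1597*(-14 + 28/2) = 1597*(-14 + 28*(1/2)) = 1597*(-14 + 14) = 1597*0 = 0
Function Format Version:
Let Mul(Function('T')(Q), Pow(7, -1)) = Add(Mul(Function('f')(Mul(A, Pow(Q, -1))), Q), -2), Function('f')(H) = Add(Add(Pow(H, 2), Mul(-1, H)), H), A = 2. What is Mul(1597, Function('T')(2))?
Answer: 0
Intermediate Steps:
Function('f')(H) = Pow(H, 2)
Function('T')(Q) = Add(-14, Mul(28, Pow(Q, -1))) (Function('T')(Q) = Mul(7, Add(Mul(Pow(Mul(2, Pow(Q, -1)), 2), Q), -2)) = Mul(7, Add(Mul(Mul(4, Pow(Q, -2)), Q), -2)) = Mul(7, Add(Mul(4, Pow(Q, -1)), -2)) = Mul(7, Add(-2, Mul(4, Pow(Q, -1)))) = Add(-14, Mul(28, Pow(Q, -1))))
Mul(1597, Function('T')(2)) = Mul(1597, Add(-14, Mul(28, Pow(2, -1)))) = Mul(1597, Add(-14, Mul(28, Rational(1, 2)))) = Mul(1597, Add(-14, 14)) = Mul(1597, 0) = 0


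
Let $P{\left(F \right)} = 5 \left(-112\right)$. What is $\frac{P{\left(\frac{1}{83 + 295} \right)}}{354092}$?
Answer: $- \frac{140}{88523} \approx -0.0015815$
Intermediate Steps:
$P{\left(F \right)} = -560$
$\frac{P{\left(\frac{1}{83 + 295} \right)}}{354092} = - \frac{560}{354092} = \left(-560\right) \frac{1}{354092} = - \frac{140}{88523}$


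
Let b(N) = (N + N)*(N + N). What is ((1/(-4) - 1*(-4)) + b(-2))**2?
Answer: 6241/16 ≈ 390.06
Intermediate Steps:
b(N) = 4*N**2 (b(N) = (2*N)*(2*N) = 4*N**2)
((1/(-4) - 1*(-4)) + b(-2))**2 = ((1/(-4) - 1*(-4)) + 4*(-2)**2)**2 = ((1*(-1/4) + 4) + 4*4)**2 = ((-1/4 + 4) + 16)**2 = (15/4 + 16)**2 = (79/4)**2 = 6241/16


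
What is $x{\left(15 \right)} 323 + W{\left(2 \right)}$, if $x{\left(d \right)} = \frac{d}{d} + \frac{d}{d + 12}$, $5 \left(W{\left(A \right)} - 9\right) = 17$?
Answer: $\frac{23168}{45} \approx 514.84$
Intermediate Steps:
$W{\left(A \right)} = \frac{62}{5}$ ($W{\left(A \right)} = 9 + \frac{1}{5} \cdot 17 = 9 + \frac{17}{5} = \frac{62}{5}$)
$x{\left(d \right)} = 1 + \frac{d}{12 + d}$
$x{\left(15 \right)} 323 + W{\left(2 \right)} = \frac{2 \left(6 + 15\right)}{12 + 15} \cdot 323 + \frac{62}{5} = 2 \cdot \frac{1}{27} \cdot 21 \cdot 323 + \frac{62}{5} = \frac{14}{9} \cdot 323 + \frac{62}{5} = \frac{4522}{9} + \frac{62}{5} = \frac{23168}{45}$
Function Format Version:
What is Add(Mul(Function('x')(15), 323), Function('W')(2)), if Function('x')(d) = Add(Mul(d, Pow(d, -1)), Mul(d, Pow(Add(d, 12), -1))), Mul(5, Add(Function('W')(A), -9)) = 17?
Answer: Rational(23168, 45) ≈ 514.84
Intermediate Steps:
Function('W')(A) = Rational(62, 5) (Function('W')(A) = Add(9, Mul(Rational(1, 5), 17)) = Add(9, Rational(17, 5)) = Rational(62, 5))
Function('x')(d) = Add(1, Mul(d, Pow(Add(12, d), -1)))
Add(Mul(Function('x')(15), 323), Function('W')(2)) = Add(Mul(Mul(2, Pow(Add(12, 15), -1), Add(6, 15)), 323), Rational(62, 5)) = Add(Mul(Mul(2, Pow(27, -1), 21), 323), Rational(62, 5)) = Add(Mul(Mul(2, Rational(1, 27), 21), 323), Rational(62, 5)) = Add(Mul(Rational(14, 9), 323), Rational(62, 5)) = Add(Rational(4522, 9), Rational(62, 5)) = Rational(23168, 45)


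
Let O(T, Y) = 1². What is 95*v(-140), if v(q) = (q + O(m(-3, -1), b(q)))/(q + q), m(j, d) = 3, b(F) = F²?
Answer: 2641/56 ≈ 47.161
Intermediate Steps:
O(T, Y) = 1
v(q) = (1 + q)/(2*q) (v(q) = (q + 1)/(q + q) = (1 + q)/((2*q)) = (1 + q)*(1/(2*q)) = (1 + q)/(2*q))
95*v(-140) = 95*((½)*(1 - 140)/(-140)) = 95*((½)*(-1/140)*(-139)) = 95*(139/280) = 2641/56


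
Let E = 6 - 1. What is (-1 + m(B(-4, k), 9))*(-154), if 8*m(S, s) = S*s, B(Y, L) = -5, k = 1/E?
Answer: 4081/4 ≈ 1020.3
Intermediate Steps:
E = 5
k = ⅕ (k = 1/5 = ⅕ ≈ 0.20000)
m(S, s) = S*s/8 (m(S, s) = (S*s)/8 = S*s/8)
(-1 + m(B(-4, k), 9))*(-154) = (-1 + (⅛)*(-5)*9)*(-154) = (-1 - 45/8)*(-154) = -53/8*(-154) = 4081/4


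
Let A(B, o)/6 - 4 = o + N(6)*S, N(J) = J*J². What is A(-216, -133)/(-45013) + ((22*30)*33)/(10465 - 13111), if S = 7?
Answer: -55685536/6616911 ≈ -8.4156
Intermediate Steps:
N(J) = J³
A(B, o) = 9096 + 6*o (A(B, o) = 24 + 6*(o + 6³*7) = 24 + 6*(o + 216*7) = 24 + 6*(o + 1512) = 24 + 6*(1512 + o) = 24 + (9072 + 6*o) = 9096 + 6*o)
A(-216, -133)/(-45013) + ((22*30)*33)/(10465 - 13111) = (9096 + 6*(-133))/(-45013) + ((22*30)*33)/(10465 - 13111) = (9096 - 798)*(-1/45013) + (660*33)/(-2646) = 8298*(-1/45013) + 21780*(-1/2646) = -8298/45013 - 1210/147 = -55685536/6616911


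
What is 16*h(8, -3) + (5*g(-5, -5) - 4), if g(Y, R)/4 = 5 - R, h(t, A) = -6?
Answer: 100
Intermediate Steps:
g(Y, R) = 20 - 4*R (g(Y, R) = 4*(5 - R) = 20 - 4*R)
16*h(8, -3) + (5*g(-5, -5) - 4) = 16*(-6) + (5*(20 - 4*(-5)) - 4) = -96 + (5*(20 + 20) - 4) = -96 + (5*40 - 4) = -96 + (200 - 4) = -96 + 196 = 100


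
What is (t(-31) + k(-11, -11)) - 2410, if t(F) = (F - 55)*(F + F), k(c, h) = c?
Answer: 2911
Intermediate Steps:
t(F) = 2*F*(-55 + F) (t(F) = (-55 + F)*(2*F) = 2*F*(-55 + F))
(t(-31) + k(-11, -11)) - 2410 = (2*(-31)*(-55 - 31) - 11) - 2410 = (2*(-31)*(-86) - 11) - 2410 = (5332 - 11) - 2410 = 5321 - 2410 = 2911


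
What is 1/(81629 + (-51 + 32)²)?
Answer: 1/81990 ≈ 1.2197e-5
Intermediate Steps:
1/(81629 + (-51 + 32)²) = 1/(81629 + (-19)²) = 1/(81629 + 361) = 1/81990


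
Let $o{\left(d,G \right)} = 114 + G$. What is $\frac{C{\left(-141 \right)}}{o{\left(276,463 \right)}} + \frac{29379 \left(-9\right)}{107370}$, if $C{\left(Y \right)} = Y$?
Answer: $- \frac{18633813}{6883610} \approx -2.707$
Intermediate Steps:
$\frac{C{\left(-141 \right)}}{o{\left(276,463 \right)}} + \frac{29379 \left(-9\right)}{107370} = - \frac{141}{114 + 463} + \frac{29379 \left(-9\right)}{107370} = - \frac{141}{577} - \frac{29379}{11930} = - \frac{18633813}{6883610}$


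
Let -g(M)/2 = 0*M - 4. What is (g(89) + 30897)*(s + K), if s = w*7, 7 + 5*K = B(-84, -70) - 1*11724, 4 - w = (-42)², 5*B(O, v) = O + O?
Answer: -2267332963/5 ≈ -4.5347e+8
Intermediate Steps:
B(O, v) = 2*O/5 (B(O, v) = (O + O)/5 = (2*O)/5 = 2*O/5)
w = -1760 (w = 4 - 1*(-42)² = 4 - 1*1764 = 4 - 1764 = -1760)
g(M) = 8 (g(M) = -2*(0*M - 4) = -2*(0 - 4) = -2*(-4) = 8)
K = -58823/25 (K = -7/5 + ((⅖)*(-84) - 1*11724)/5 = -7/5 + (-168/5 - 11724)/5 = -7/5 + (⅕)*(-58788/5) = -7/5 - 58788/25 = -58823/25 ≈ -2352.9)
s = -12320 (s = -1760*7 = -12320)
(g(89) + 30897)*(s + K) = (8 + 30897)*(-12320 - 58823/25) = 30905*(-366823/25) = -2267332963/5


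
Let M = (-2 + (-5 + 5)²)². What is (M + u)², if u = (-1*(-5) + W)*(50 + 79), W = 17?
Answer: 8076964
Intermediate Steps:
u = 2838 (u = (-1*(-5) + 17)*(50 + 79) = (5 + 17)*129 = 22*129 = 2838)
M = 4 (M = (-2 + 0²)² = (-2 + 0)² = (-2)² = 4)
(M + u)² = (4 + 2838)² = 2842² = 8076964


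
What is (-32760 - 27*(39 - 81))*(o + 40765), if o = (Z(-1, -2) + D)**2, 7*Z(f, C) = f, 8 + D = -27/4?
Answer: -72589913091/56 ≈ -1.2962e+9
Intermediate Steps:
D = -59/4 (D = -8 - 27/4 = -59/4 ≈ -14.750)
Z(f, C) = f/7
o = 173889/784 (o = ((1/7)*(-1) - 59/4)**2 = (-1/7 - 59/4)**2 = (-417/28)**2 = 173889/784 ≈ 221.80)
(-32760 - 27*(39 - 81))*(o + 40765) = (-32760 - 27*(39 - 81))*(173889/784 + 40765) = (-32760 - 27*(-42))*(32133649/784) = (-32760 + 1134)*(32133649/784) = -31626*32133649/784 = -72589913091/56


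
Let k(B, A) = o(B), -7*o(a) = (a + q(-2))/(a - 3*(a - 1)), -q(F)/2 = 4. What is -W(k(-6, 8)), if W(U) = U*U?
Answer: -4/225 ≈ -0.017778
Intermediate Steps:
q(F) = -8 (q(F) = -2*4 = -8)
o(a) = -(-8 + a)/(7*(3 - 2*a)) (o(a) = -(a - 8)/(7*(a - 3*(a - 1))) = -(-8 + a)/(7*(a - 3*(-1 + a))) = -(-8 + a)/(7*(a + (3 - 3*a))) = -(-8 + a)/(7*(3 - 2*a)))
k(B, A) = (-8 + B)/(7*(-3 + 2*B))
W(U) = U**2
-W(k(-6, 8)) = -((-8 - 6)/(7*(-3 + 2*(-6))))**2 = -((1/7)*(-14)/(-3 - 12))**2 = -((1/7)*(-14)/(-15))**2 = -((1/7)*(-1/15)*(-14))**2 = -(2/15)**2 = -1*4/225 = -4/225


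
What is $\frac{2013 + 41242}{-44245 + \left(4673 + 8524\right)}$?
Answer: $- \frac{43255}{31048} \approx -1.3932$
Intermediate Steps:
$\frac{2013 + 41242}{-44245 + \left(4673 + 8524\right)} = \frac{43255}{-44245 + 13197} = \frac{43255}{-31048} = 43255 \left(- \frac{1}{31048}\right) = - \frac{43255}{31048}$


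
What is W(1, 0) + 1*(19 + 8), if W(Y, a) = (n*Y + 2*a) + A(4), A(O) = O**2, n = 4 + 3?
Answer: 50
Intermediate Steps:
n = 7
W(Y, a) = 16 + 2*a + 7*Y (W(Y, a) = (7*Y + 2*a) + 4**2 = (2*a + 7*Y) + 16 = 16 + 2*a + 7*Y)
W(1, 0) + 1*(19 + 8) = (16 + 2*0 + 7*1) + 1*(19 + 8) = (16 + 0 + 7) + 1*27 = 23 + 27 = 50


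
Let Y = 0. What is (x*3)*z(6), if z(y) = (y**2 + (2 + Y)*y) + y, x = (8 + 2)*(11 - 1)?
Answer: 16200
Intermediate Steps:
x = 100 (x = 10*10 = 100)
z(y) = y**2 + 3*y (z(y) = (y**2 + (2 + 0)*y) + y = (y**2 + 2*y) + y = y**2 + 3*y)
(x*3)*z(6) = (100*3)*(6*(3 + 6)) = 300*(6*9) = 300*54 = 16200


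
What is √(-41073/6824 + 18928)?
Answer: √220284859894/3412 ≈ 137.56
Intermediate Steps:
√(-41073/6824 + 18928) = √(129123599/6824) = √220284859894/3412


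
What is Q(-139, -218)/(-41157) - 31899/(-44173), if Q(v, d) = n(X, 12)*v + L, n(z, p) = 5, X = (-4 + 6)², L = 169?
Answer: 1336102141/1818028161 ≈ 0.73492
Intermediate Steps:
X = 4 (X = 2² = 4)
Q(v, d) = 169 + 5*v (Q(v, d) = 5*v + 169 = 169 + 5*v)
Q(-139, -218)/(-41157) - 31899/(-44173) = (169 + 5*(-139))/(-41157) - 31899/(-44173) = (169 - 695)*(-1/41157) - 31899*(-1/44173) = -526*(-1/41157) + 31899/44173 = 526/41157 + 31899/44173 = 1336102141/1818028161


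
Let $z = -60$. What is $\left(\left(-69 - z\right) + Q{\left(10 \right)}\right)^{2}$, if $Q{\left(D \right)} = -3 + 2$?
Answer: $100$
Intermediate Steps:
$Q{\left(D \right)} = -1$
$\left(\left(-69 - z\right) + Q{\left(10 \right)}\right)^{2} = \left(\left(-69 - -60\right) - 1\right)^{2} = \left(\left(-69 + 60\right) - 1\right)^{2} = \left(-9 - 1\right)^{2} = \left(-10\right)^{2} = 100$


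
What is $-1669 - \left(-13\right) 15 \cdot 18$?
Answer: $1841$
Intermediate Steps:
$-1669 - \left(-13\right) 15 \cdot 18 = -1669 - \left(-195\right) 18 = -1669 - -3510 = -1669 + 3510 = 1841$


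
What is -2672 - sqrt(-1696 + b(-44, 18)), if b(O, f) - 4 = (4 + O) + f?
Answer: -2672 - I*sqrt(1714) ≈ -2672.0 - 41.401*I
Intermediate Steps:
b(O, f) = 8 + O + f (b(O, f) = 4 + ((4 + O) + f) = 4 + (4 + O + f) = 8 + O + f)
-2672 - sqrt(-1696 + b(-44, 18)) = -2672 - sqrt(-1696 + (8 - 44 + 18)) = -2672 - sqrt(-1696 - 18) = -2672 - sqrt(-1714) = -2672 - I*sqrt(1714)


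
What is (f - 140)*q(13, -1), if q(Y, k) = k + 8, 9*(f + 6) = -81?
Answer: -1085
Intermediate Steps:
f = -15 (f = -6 + (⅑)*(-81) = -6 - 9 = -15)
q(Y, k) = 8 + k
(f - 140)*q(13, -1) = (-15 - 140)*(8 - 1) = -155*7 = -1085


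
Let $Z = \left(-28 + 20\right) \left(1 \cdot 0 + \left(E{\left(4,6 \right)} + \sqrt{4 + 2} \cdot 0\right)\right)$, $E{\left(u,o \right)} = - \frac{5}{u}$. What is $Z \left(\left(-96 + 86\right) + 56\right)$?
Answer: $460$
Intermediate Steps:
$Z = 10$ ($Z = \left(-28 + 20\right) \left(1 \cdot 0 - \left(\frac{5}{4} - \sqrt{4 + 2} \cdot 0\right)\right) = - 8 \left(0 - \left(\frac{5}{4} - \sqrt{6} \cdot 0\right)\right) = - 8 \left(0 + \left(- \frac{5}{4} + 0\right)\right) = - 8 \left(0 - \frac{5}{4}\right) = \left(-8\right) \left(- \frac{5}{4}\right) = 10$)
$Z \left(\left(-96 + 86\right) + 56\right) = 10 \left(\left(-96 + 86\right) + 56\right) = 10 \left(-10 + 56\right) = 10 \cdot 46 = 460$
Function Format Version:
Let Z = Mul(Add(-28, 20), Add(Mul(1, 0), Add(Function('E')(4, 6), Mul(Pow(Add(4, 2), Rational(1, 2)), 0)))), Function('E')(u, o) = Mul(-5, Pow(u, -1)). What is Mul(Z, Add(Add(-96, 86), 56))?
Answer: 460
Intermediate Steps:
Z = 10 (Z = Mul(Add(-28, 20), Add(Mul(1, 0), Add(Mul(-5, Pow(4, -1)), Mul(Pow(Add(4, 2), Rational(1, 2)), 0)))) = Mul(-8, Add(0, Add(Mul(-5, Rational(1, 4)), Mul(Pow(6, Rational(1, 2)), 0)))) = Mul(-8, Add(0, Add(Rational(-5, 4), 0))) = Mul(-8, Add(0, Rational(-5, 4))) = Mul(-8, Rational(-5, 4)) = 10)
Mul(Z, Add(Add(-96, 86), 56)) = Mul(10, Add(Add(-96, 86), 56)) = Mul(10, Add(-10, 56)) = Mul(10, 46) = 460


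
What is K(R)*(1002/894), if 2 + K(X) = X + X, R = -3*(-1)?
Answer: 668/149 ≈ 4.4832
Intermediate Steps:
R = 3
K(X) = -2 + 2*X (K(X) = -2 + (X + X) = -2 + 2*X)
K(R)*(1002/894) = (-2 + 2*3)*(1002/894) = (-2 + 6)*(1002*(1/894)) = 4*(167/149) = 668/149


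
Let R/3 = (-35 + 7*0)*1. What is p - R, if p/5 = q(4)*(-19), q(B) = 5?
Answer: -370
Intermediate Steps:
R = -105 (R = 3*((-35 + 7*0)*1) = 3*((-35 + 0)*1) = 3*(-35*1) = 3*(-35) = -105)
p = -475 (p = 5*(5*(-19)) = 5*(-95) = -475)
p - R = -475 - 1*(-105) = -475 + 105 = -370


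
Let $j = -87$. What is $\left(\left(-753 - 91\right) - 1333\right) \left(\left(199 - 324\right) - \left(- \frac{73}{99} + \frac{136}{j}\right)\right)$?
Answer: $\frac{766891790}{2871} \approx 2.6712 \cdot 10^{5}$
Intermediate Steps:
$\left(\left(-753 - 91\right) - 1333\right) \left(\left(199 - 324\right) - \left(- \frac{73}{99} + \frac{136}{j}\right)\right) = \left(\left(-753 - 91\right) - 1333\right) \left(\left(199 - 324\right) - \left(- \frac{136}{87} - \frac{73}{99}\right)\right) = \left(-844 - 1333\right) \left(-125 - - \frac{6605}{2871}\right) = - 2177 \left(-125 + \left(\frac{73}{99} + \frac{136}{87}\right)\right) = - 2177 \left(-125 + \frac{6605}{2871}\right) = \left(-2177\right) \left(- \frac{352270}{2871}\right) = \frac{766891790}{2871}$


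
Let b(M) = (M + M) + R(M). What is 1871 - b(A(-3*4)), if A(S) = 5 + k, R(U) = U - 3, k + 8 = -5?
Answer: 1898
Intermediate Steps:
k = -13 (k = -8 - 5 = -13)
R(U) = -3 + U
A(S) = -8 (A(S) = 5 - 13 = -8)
b(M) = -3 + 3*M (b(M) = (M + M) + (-3 + M) = 2*M + (-3 + M) = -3 + 3*M)
1871 - b(A(-3*4)) = 1871 - (-3 + 3*(-8)) = 1871 - (-3 - 24) = 1871 - 1*(-27) = 1871 + 27 = 1898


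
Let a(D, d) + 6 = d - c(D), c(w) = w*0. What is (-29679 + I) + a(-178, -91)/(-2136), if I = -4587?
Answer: -73192079/2136 ≈ -34266.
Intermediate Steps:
c(w) = 0
a(D, d) = -6 + d (a(D, d) = -6 + (d - 1*0) = -6 + (d + 0) = -6 + d)
(-29679 + I) + a(-178, -91)/(-2136) = (-29679 - 4587) + (-6 - 91)/(-2136) = -34266 - 97*(-1/2136) = -34266 + 97/2136 = -73192079/2136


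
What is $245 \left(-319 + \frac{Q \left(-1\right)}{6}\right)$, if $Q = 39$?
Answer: $- \frac{159495}{2} \approx -79748.0$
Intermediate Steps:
$245 \left(-319 + \frac{Q \left(-1\right)}{6}\right) = 245 \left(-319 + \frac{39 \left(-1\right)}{6}\right) = 245 \left(-319 - \frac{13}{2}\right) = 245 \left(- \frac{651}{2}\right) = - \frac{159495}{2}$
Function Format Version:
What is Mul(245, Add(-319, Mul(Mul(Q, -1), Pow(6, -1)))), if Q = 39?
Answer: Rational(-159495, 2) ≈ -79748.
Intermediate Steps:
Mul(245, Add(-319, Mul(Mul(Q, -1), Pow(6, -1)))) = Mul(245, Add(-319, Mul(Mul(39, -1), Pow(6, -1)))) = Mul(245, Add(-319, Mul(-39, Rational(1, 6)))) = Mul(245, Add(-319, Rational(-13, 2))) = Mul(245, Rational(-651, 2)) = Rational(-159495, 2)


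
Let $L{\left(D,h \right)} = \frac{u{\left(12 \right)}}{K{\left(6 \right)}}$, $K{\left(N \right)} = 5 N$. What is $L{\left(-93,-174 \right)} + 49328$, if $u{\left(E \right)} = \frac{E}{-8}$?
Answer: $\frac{986559}{20} \approx 49328.0$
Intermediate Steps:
$u{\left(E \right)} = - \frac{E}{8}$ ($u{\left(E \right)} = E \left(- \frac{1}{8}\right) = - \frac{E}{8}$)
$L{\left(D,h \right)} = - \frac{1}{20}$ ($L{\left(D,h \right)} = \frac{\left(- \frac{1}{8}\right) 12}{5 \cdot 6} = - \frac{3}{2 \cdot 30} = \left(- \frac{3}{2}\right) \frac{1}{30} = - \frac{1}{20}$)
$L{\left(-93,-174 \right)} + 49328 = - \frac{1}{20} + 49328 = \frac{986559}{20}$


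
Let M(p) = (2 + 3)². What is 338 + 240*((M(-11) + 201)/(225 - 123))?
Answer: 14786/17 ≈ 869.76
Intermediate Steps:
M(p) = 25 (M(p) = 5² = 25)
338 + 240*((M(-11) + 201)/(225 - 123)) = 338 + 240*((25 + 201)/(225 - 123)) = 338 + 240*(226/102) = 338 + 240*(226*(1/102)) = 338 + 240*(113/51) = 338 + 9040/17 = 14786/17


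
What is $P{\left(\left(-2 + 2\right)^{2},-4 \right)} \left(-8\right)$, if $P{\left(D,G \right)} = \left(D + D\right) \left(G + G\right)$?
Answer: $0$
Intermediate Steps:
$P{\left(D,G \right)} = 4 D G$ ($P{\left(D,G \right)} = 2 D 2 G = 4 D G$)
$P{\left(\left(-2 + 2\right)^{2},-4 \right)} \left(-8\right) = 4 \left(-2 + 2\right)^{2} \left(-4\right) \left(-8\right) = 4 \cdot 0^{2} \left(-4\right) \left(-8\right) = 4 \cdot 0 \left(-4\right) \left(-8\right) = 0 \left(-8\right) = 0$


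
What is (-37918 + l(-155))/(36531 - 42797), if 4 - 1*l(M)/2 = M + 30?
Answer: 18830/3133 ≈ 6.0102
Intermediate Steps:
l(M) = -52 - 2*M (l(M) = 8 - 2*(M + 30) = 8 - 2*(30 + M) = 8 + (-60 - 2*M) = -52 - 2*M)
(-37918 + l(-155))/(36531 - 42797) = (-37918 + (-52 - 2*(-155)))/(36531 - 42797) = (-37918 + (-52 + 310))/(-6266) = (-37918 + 258)*(-1/6266) = -37660*(-1/6266) = 18830/3133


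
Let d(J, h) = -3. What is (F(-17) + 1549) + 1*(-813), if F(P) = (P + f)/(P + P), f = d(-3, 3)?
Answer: 12522/17 ≈ 736.59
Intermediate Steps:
f = -3
F(P) = (-3 + P)/(2*P) (F(P) = (P - 3)/(P + P) = (-3 + P)/((2*P)) = (-3 + P)*(1/(2*P)) = (-3 + P)/(2*P))
(F(-17) + 1549) + 1*(-813) = ((1/2)*(-3 - 17)/(-17) + 1549) + 1*(-813) = ((1/2)*(-1/17)*(-20) + 1549) - 813 = (10/17 + 1549) - 813 = 26343/17 - 813 = 12522/17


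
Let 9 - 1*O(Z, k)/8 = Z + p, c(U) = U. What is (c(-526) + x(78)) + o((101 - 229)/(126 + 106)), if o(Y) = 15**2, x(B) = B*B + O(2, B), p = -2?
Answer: 5855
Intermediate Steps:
O(Z, k) = 88 - 8*Z (O(Z, k) = 72 - 8*(Z - 2) = 72 - 8*(-2 + Z) = 72 + (16 - 8*Z) = 88 - 8*Z)
x(B) = 72 + B**2 (x(B) = B*B + (88 - 8*2) = B**2 + (88 - 16) = B**2 + 72 = 72 + B**2)
o(Y) = 225
(c(-526) + x(78)) + o((101 - 229)/(126 + 106)) = (-526 + (72 + 78**2)) + 225 = (-526 + (72 + 6084)) + 225 = (-526 + 6156) + 225 = 5630 + 225 = 5855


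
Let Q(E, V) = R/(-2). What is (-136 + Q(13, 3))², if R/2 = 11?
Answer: 21609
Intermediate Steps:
R = 22 (R = 2*11 = 22)
Q(E, V) = -11 (Q(E, V) = 22/(-2) = 22*(-½) = -11)
(-136 + Q(13, 3))² = (-136 - 11)² = (-147)² = 21609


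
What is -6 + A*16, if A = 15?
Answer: 234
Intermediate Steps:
-6 + A*16 = -6 + 15*16 = -6 + 240 = 234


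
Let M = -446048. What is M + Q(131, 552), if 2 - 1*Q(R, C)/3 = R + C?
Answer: -448091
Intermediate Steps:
Q(R, C) = 6 - 3*C - 3*R (Q(R, C) = 6 - 3*(R + C) = 6 - 3*(C + R) = 6 + (-3*C - 3*R) = 6 - 3*C - 3*R)
M + Q(131, 552) = -446048 + (6 - 3*552 - 3*131) = -446048 + (6 - 1656 - 393) = -446048 - 2043 = -448091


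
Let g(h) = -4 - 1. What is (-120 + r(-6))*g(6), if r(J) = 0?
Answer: 600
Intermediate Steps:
g(h) = -5
(-120 + r(-6))*g(6) = (-120 + 0)*(-5) = -120*(-5) = 600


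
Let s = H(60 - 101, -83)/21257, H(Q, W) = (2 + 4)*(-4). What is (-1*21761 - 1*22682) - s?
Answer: -944724827/21257 ≈ -44443.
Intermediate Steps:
H(Q, W) = -24 (H(Q, W) = 6*(-4) = -24)
s = -24/21257 ≈ -0.0011290
(-1*21761 - 1*22682) - s = (-1*21761 - 1*22682) - 1*(-24/21257) = (-21761 - 22682) + 24/21257 = -44443 + 24/21257 = -944724827/21257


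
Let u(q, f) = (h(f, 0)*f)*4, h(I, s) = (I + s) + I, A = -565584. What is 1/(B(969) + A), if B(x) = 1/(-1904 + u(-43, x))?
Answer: -7509784/4247413673855 ≈ -1.7681e-6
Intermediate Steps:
h(I, s) = s + 2*I
u(q, f) = 8*f² (u(q, f) = ((0 + 2*f)*f)*4 = ((2*f)*f)*4 = (2*f²)*4 = 8*f²)
B(x) = 1/(-1904 + 8*x²)
1/(B(969) + A) = 1/(1/(8*(-238 + 969²)) - 565584) = 1/(1/(8*(-238 + 938961)) - 565584) = 1/((⅛)/938723 - 565584) = 1/((⅛)*(1/938723) - 565584) = 1/(1/7509784 - 565584) = 1/(-4247413673855/7509784) = -7509784/4247413673855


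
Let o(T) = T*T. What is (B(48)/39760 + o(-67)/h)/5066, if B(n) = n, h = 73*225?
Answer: 1120444/20677448925 ≈ 5.4187e-5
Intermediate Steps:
o(T) = T²
h = 16425
(B(48)/39760 + o(-67)/h)/5066 = (48/39760 + (-67)²/16425)/5066 = (48*(1/39760) + 4489*(1/16425))*(1/5066) = (3/2485 + 4489/16425)*(1/5066) = (2240888/8163225)*(1/5066) = 1120444/20677448925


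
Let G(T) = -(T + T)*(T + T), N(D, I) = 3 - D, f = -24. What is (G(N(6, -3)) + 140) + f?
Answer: 80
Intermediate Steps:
G(T) = -4*T² (G(T) = -2*T*2*T = -4*T²)
(G(N(6, -3)) + 140) + f = (-4*(3 - 1*6)² + 140) - 24 = (-4*(3 - 6)² + 140) - 24 = (-4*(-3)² + 140) - 24 = (-4*9 + 140) - 24 = (-36 + 140) - 24 = 104 - 24 = 80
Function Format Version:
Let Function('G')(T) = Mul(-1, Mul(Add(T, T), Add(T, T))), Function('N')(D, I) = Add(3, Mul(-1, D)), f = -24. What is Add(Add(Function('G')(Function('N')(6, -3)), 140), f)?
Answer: 80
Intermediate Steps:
Function('G')(T) = Mul(-4, Pow(T, 2)) (Function('G')(T) = Mul(-1, Mul(Mul(2, T), Mul(2, T))) = Mul(-1, Mul(4, Pow(T, 2))) = Mul(-4, Pow(T, 2)))
Add(Add(Function('G')(Function('N')(6, -3)), 140), f) = Add(Add(Mul(-4, Pow(Add(3, Mul(-1, 6)), 2)), 140), -24) = Add(Add(Mul(-4, Pow(Add(3, -6), 2)), 140), -24) = Add(Add(Mul(-4, Pow(-3, 2)), 140), -24) = Add(Add(Mul(-4, 9), 140), -24) = Add(Add(-36, 140), -24) = Add(104, -24) = 80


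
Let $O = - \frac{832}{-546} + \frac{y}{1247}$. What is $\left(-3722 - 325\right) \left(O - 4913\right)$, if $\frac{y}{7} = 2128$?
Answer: $\frac{173082110839}{8729} \approx 1.9828 \cdot 10^{7}$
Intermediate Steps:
$y = 14896$ ($y = 7 \cdot 2128 = 14896$)
$O = \frac{352720}{26187}$ ($O = - \frac{832}{-546} + \frac{14896}{1247} = \left(-832\right) \left(- \frac{1}{546}\right) + 14896 \cdot \frac{1}{1247} = \frac{32}{21} + \frac{14896}{1247} = \frac{352720}{26187} \approx 13.469$)
$\left(-3722 - 325\right) \left(O - 4913\right) = \left(-3722 - 325\right) \left(\frac{352720}{26187} - 4913\right) = \left(-4047\right) \left(- \frac{128304011}{26187}\right) = \frac{173082110839}{8729}$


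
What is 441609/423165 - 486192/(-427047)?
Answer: 43814137367/20079038195 ≈ 2.1821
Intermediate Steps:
441609/423165 - 486192/(-427047) = 441609*(1/423165) - 486192*(-1/427047) = 147203/141055 + 162064/142349 = 43814137367/20079038195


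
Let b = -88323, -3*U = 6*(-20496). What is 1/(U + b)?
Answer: -1/47331 ≈ -2.1128e-5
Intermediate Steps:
U = 40992 (U = -2*(-20496) = -⅓*(-122976) = 40992)
1/(U + b) = 1/(40992 - 88323) = 1/(-47331) = -1/47331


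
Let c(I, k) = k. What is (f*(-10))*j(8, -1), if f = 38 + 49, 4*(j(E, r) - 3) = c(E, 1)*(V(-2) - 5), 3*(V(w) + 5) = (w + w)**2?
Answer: -1595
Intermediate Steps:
V(w) = -5 + 4*w**2/3 (V(w) = -5 + (w + w)**2/3 = -5 + (2*w)**2/3 = -5 + (4*w**2)/3 = -5 + 4*w**2/3)
j(E, r) = 11/6 (j(E, r) = 3 + (1*((-5 + (4/3)*(-2)**2) - 5))/4 = 3 + (1*((-5 + (4/3)*4) - 5))/4 = 3 + (1*((-5 + 16/3) - 5))/4 = 3 + (1*(1/3 - 5))/4 = 3 + (1*(-14/3))/4 = 3 + (1/4)*(-14/3) = 3 - 7/6 = 11/6)
f = 87
(f*(-10))*j(8, -1) = (87*(-10))*(11/6) = -870*11/6 = -1595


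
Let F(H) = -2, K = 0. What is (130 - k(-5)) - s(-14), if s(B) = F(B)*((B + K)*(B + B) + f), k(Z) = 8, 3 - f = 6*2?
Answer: 888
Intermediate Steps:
f = -9 (f = 3 - 6*2 = 3 - 1*12 = 3 - 12 = -9)
s(B) = 18 - 4*B² (s(B) = -2*((B + 0)*(B + B) - 9) = -2*(B*(2*B) - 9) = -2*(2*B² - 9) = -2*(-9 + 2*B²) = 18 - 4*B²)
(130 - k(-5)) - s(-14) = (130 - 1*8) - (18 - 4*(-14)²) = (130 - 8) - (18 - 4*196) = 122 - (18 - 784) = 122 - 1*(-766) = 122 + 766 = 888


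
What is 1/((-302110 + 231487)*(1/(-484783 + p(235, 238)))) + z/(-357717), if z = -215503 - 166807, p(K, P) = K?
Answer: 125757022/15858787 ≈ 7.9298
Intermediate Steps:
z = -382310
1/((-302110 + 231487)*(1/(-484783 + p(235, 238)))) + z/(-357717) = 1/((-302110 + 231487)*(1/(-484783 + 235))) - 382310/(-357717) = 1/((-70623)*(1/(-484548))) - 382310*(-1/357717) = -1/(70623*(-1/484548)) + 382310/357717 = -1/70623*(-484548) + 382310/357717 = 161516/23541 + 382310/357717 = 125757022/15858787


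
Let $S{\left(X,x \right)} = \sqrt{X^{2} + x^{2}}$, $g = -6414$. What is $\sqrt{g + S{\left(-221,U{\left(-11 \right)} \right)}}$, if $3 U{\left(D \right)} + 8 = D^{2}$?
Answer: $\frac{\sqrt{-57726 + 3 \sqrt{452338}}}{3} \approx 78.675 i$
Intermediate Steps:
$U{\left(D \right)} = - \frac{8}{3} + \frac{D^{2}}{3}$
$\sqrt{g + S{\left(-221,U{\left(-11 \right)} \right)}} = \sqrt{-6414 + \sqrt{\left(-221\right)^{2} + \left(- \frac{8}{3} + \frac{\left(-11\right)^{2}}{3}\right)^{2}}} = \sqrt{-6414 + \sqrt{48841 + \left(- \frac{8}{3} + \frac{1}{3} \cdot 121\right)^{2}}} = \sqrt{-6414 + \sqrt{48841 + \left(- \frac{8}{3} + \frac{121}{3}\right)^{2}}} = \sqrt{-6414 + \sqrt{48841 + \left(\frac{113}{3}\right)^{2}}} = \sqrt{-6414 + \sqrt{48841 + \frac{12769}{9}}} = \sqrt{-6414 + \sqrt{\frac{452338}{9}}} = \sqrt{-6414 + \frac{\sqrt{452338}}{3}}$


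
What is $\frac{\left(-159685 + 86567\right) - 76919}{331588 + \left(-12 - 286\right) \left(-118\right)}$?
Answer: $- \frac{150037}{366752} \approx -0.4091$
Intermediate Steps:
$\frac{\left(-159685 + 86567\right) - 76919}{331588 + \left(-12 - 286\right) \left(-118\right)} = \frac{-73118 - 76919}{331588 - -35164} = - \frac{150037}{331588 + 35164} = - \frac{150037}{366752}$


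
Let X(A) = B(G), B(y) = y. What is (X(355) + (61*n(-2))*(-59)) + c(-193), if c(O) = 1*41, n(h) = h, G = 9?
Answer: 7248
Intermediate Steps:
c(O) = 41
X(A) = 9
(X(355) + (61*n(-2))*(-59)) + c(-193) = (9 + (61*(-2))*(-59)) + 41 = (9 - 122*(-59)) + 41 = (9 + 7198) + 41 = 7207 + 41 = 7248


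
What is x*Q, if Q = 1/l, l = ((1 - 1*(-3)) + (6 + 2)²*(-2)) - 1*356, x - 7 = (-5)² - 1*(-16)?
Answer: -⅒ ≈ -0.10000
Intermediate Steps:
x = 48 (x = 7 + ((-5)² - 1*(-16)) = 7 + (25 + 16) = 7 + 41 = 48)
l = -480 (l = ((1 + 3) + 8²*(-2)) - 356 = (4 + 64*(-2)) - 356 = (4 - 128) - 356 = -124 - 356 = -480)
Q = -1/480 (Q = 1/(-480) = -1/480 ≈ -0.0020833)
x*Q = 48*(-1/480) = -⅒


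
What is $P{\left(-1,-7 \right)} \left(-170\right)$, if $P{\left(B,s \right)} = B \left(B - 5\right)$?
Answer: $-1020$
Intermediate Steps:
$P{\left(B,s \right)} = B \left(-5 + B\right)$
$P{\left(-1,-7 \right)} \left(-170\right) = - (-5 - 1) \left(-170\right) = \left(-1\right) \left(-6\right) \left(-170\right) = 6 \left(-170\right) = -1020$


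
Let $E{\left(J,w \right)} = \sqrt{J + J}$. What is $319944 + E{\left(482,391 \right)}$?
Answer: $319944 + 2 \sqrt{241} \approx 3.1998 \cdot 10^{5}$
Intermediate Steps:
$E{\left(J,w \right)} = \sqrt{2} \sqrt{J}$ ($E{\left(J,w \right)} = \sqrt{2 J} = \sqrt{2} \sqrt{J}$)
$319944 + E{\left(482,391 \right)} = 319944 + \sqrt{2} \sqrt{482} = 319944 + 2 \sqrt{241}$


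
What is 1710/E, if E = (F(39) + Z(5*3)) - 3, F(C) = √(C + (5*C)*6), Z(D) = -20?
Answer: 3933/68 + 171*√1209/68 ≈ 145.28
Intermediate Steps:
F(C) = √31*√C (F(C) = √(C + 30*C) = √(31*C) = √31*√C)
E = -23 + √1209 (E = (√31*√39 - 20) - 3 = (√1209 - 20) - 3 = (-20 + √1209) - 3 = -23 + √1209 ≈ 11.771)
1710/E = 1710/(-23 + √1209)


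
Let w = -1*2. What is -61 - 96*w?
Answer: 131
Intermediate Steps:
w = -2
-61 - 96*w = -61 - 96*(-2) = -61 + 192 = 131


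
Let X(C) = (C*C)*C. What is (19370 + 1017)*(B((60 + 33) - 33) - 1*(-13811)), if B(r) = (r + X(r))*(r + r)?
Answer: 528859391257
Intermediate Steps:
X(C) = C³ (X(C) = C²*C = C³)
B(r) = 2*r*(r + r³) (B(r) = (r + r³)*(r + r) = (r + r³)*(2*r) = 2*r*(r + r³))
(19370 + 1017)*(B((60 + 33) - 33) - 1*(-13811)) = (19370 + 1017)*(2*((60 + 33) - 33)²*(1 + ((60 + 33) - 33)²) - 1*(-13811)) = 20387*(2*(93 - 33)²*(1 + (93 - 33)²) + 13811) = 20387*(2*60²*(1 + 60²) + 13811) = 20387*(2*3600*(1 + 3600) + 13811) = 20387*(2*3600*3601 + 13811) = 20387*(25927200 + 13811) = 20387*25941011 = 528859391257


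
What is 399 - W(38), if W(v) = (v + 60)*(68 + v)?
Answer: -9989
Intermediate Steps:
W(v) = (60 + v)*(68 + v)
399 - W(38) = 399 - (4080 + 38**2 + 128*38) = 399 - (4080 + 1444 + 4864) = 399 - 1*10388 = 399 - 10388 = -9989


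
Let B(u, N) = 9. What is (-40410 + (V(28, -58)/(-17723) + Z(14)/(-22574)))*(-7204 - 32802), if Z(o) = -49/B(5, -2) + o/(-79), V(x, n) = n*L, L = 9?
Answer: 229931792551286884043/142228085211 ≈ 1.6166e+9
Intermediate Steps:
V(x, n) = 9*n (V(x, n) = n*9 = 9*n)
Z(o) = -49/9 - o/79 (Z(o) = -49/9 + o/(-79) = -49*1/9 + o*(-1/79) = -49/9 - o/79)
(-40410 + (V(28, -58)/(-17723) + Z(14)/(-22574)))*(-7204 - 32802) = (-40410 + ((9*(-58))/(-17723) + (-49/9 - 1/79*14)/(-22574)))*(-7204 - 32802) = (-40410 + (-522*(-1/17723) + (-49/9 - 14/79)*(-1/22574)))*(-40006) = (-40410 + (522/17723 - 3997/711*(-1/22574)))*(-40006) = (-40410 + (522/17723 + 3997/16050114))*(-40006) = (-40410 + 8448998339/284456170422)*(-40006) = -11494865397754681/284456170422*(-40006) = 229931792551286884043/142228085211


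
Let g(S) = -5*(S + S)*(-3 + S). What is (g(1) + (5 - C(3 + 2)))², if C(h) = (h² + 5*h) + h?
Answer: 900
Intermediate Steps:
C(h) = h² + 6*h
g(S) = -10*S*(-3 + S) (g(S) = -5*2*S*(-3 + S) = -10*S*(-3 + S))
(g(1) + (5 - C(3 + 2)))² = (10*1*(3 - 1*1) + (5 - (3 + 2)*(6 + (3 + 2))))² = (10*1*(3 - 1) + (5 - 5*(6 + 5)))² = (10*1*2 + (5 - 5*11))² = (20 + (5 - 1*55))² = (20 + (5 - 55))² = (20 - 50)² = (-30)² = 900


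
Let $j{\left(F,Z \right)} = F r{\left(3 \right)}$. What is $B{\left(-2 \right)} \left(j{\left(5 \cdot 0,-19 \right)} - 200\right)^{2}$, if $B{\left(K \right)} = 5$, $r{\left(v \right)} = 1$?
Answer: $200000$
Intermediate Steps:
$j{\left(F,Z \right)} = F$ ($j{\left(F,Z \right)} = F 1 = F$)
$B{\left(-2 \right)} \left(j{\left(5 \cdot 0,-19 \right)} - 200\right)^{2} = 5 \left(5 \cdot 0 - 200\right)^{2} = 5 \left(0 - 200\right)^{2} = 5 \left(-200\right)^{2} = 5 \cdot 40000 = 200000$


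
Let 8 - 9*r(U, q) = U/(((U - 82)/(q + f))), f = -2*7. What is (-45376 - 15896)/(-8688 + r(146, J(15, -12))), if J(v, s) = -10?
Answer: 2205792/312517 ≈ 7.0582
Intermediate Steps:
f = -14
r(U, q) = 8/9 - U*(-14 + q)/(9*(-82 + U)) (r(U, q) = 8/9 - U/(9*((U - 82)/(q - 14))) = 8/9 - U/(9*((-82 + U)/(-14 + q))) = 8/9 - U*(-14 + q)/(-82 + U)/9 = 8/9 - U*(-14 + q)/(9*(-82 + U)))
(-45376 - 15896)/(-8688 + r(146, J(15, -12))) = (-45376 - 15896)/(-8688 + (-656 + 22*146 - 1*146*(-10))/(9*(-82 + 146))) = -61272/(-8688 + (⅑)*(-656 + 3212 + 1460)/64) = -61272/(-8688 + (⅑)*(1/64)*4016) = -61272/(-8688 + 251/36) = -61272/(-312517/36) = -61272*(-36/312517) = 2205792/312517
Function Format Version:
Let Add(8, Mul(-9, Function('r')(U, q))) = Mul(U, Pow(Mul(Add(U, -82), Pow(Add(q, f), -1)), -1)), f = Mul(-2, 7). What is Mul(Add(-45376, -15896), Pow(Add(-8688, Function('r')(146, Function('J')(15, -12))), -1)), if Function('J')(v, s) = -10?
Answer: Rational(2205792, 312517) ≈ 7.0582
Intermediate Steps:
f = -14
Function('r')(U, q) = Add(Rational(8, 9), Mul(Rational(-1, 9), U, Pow(Add(-82, U), -1), Add(-14, q))) (Function('r')(U, q) = Add(Rational(8, 9), Mul(Rational(-1, 9), Mul(U, Pow(Mul(Add(U, -82), Pow(Add(q, -14), -1)), -1)))) = Add(Rational(8, 9), Mul(Rational(-1, 9), Mul(U, Pow(Mul(Add(-82, U), Pow(Add(-14, q), -1)), -1)))) = Add(Rational(8, 9), Mul(Rational(-1, 9), Mul(U, Pow(Mul(Pow(Add(-14, q), -1), Add(-82, U)), -1)))) = Add(Rational(8, 9), Mul(Rational(-1, 9), Mul(U, Mul(Pow(Add(-82, U), -1), Add(-14, q))))) = Add(Rational(8, 9), Mul(Rational(-1, 9), Mul(U, Pow(Add(-82, U), -1), Add(-14, q)))) = Add(Rational(8, 9), Mul(Rational(-1, 9), U, Pow(Add(-82, U), -1), Add(-14, q))))
Mul(Add(-45376, -15896), Pow(Add(-8688, Function('r')(146, Function('J')(15, -12))), -1)) = Mul(Add(-45376, -15896), Pow(Add(-8688, Mul(Rational(1, 9), Pow(Add(-82, 146), -1), Add(-656, Mul(22, 146), Mul(-1, 146, -10)))), -1)) = Mul(-61272, Pow(Add(-8688, Mul(Rational(1, 9), Pow(64, -1), Add(-656, 3212, 1460))), -1)) = Mul(-61272, Pow(Add(-8688, Mul(Rational(1, 9), Rational(1, 64), 4016)), -1)) = Mul(-61272, Pow(Add(-8688, Rational(251, 36)), -1)) = Mul(-61272, Pow(Rational(-312517, 36), -1)) = Mul(-61272, Rational(-36, 312517)) = Rational(2205792, 312517)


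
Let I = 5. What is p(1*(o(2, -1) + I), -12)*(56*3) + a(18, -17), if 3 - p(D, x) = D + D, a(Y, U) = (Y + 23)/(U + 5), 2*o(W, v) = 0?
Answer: -14153/12 ≈ -1179.4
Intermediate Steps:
o(W, v) = 0 (o(W, v) = (½)*0 = 0)
a(Y, U) = (23 + Y)/(5 + U)
p(D, x) = 3 - 2*D (p(D, x) = 3 - (D + D) = 3 - 2*D)
p(1*(o(2, -1) + I), -12)*(56*3) + a(18, -17) = (3 - 2*(0 + 5))*(56*3) + (23 + 18)/(5 - 17) = (3 - 2*5)*168 + 41/(-12) = (3 - 2*5)*168 - 1/12*41 = (3 - 10)*168 - 41/12 = -7*168 - 41/12 = -1176 - 41/12 = -14153/12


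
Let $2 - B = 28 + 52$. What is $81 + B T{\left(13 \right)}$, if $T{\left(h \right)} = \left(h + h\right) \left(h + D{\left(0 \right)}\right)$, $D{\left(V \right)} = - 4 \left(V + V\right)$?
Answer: $-26283$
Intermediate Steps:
$B = -78$ ($B = 2 - \left(28 + 52\right) = 2 - 80 = -78$)
$D{\left(V \right)} = - 8 V$ ($D{\left(V \right)} = - 4 \cdot 2 V = - 8 V$)
$T{\left(h \right)} = 2 h^{2}$ ($T{\left(h \right)} = \left(h + h\right) \left(h - 0\right) = 2 h \left(h + 0\right) = 2 h h = 2 h^{2}$)
$81 + B T{\left(13 \right)} = 81 - 78 \cdot 2 \cdot 13^{2} = 81 - 78 \cdot 2 \cdot 169 = 81 - 26364 = -26283$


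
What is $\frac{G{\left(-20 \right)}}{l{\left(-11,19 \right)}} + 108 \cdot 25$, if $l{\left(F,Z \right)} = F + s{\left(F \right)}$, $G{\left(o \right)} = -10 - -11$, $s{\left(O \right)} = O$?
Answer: $\frac{59399}{22} \approx 2700.0$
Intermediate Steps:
$G{\left(o \right)} = 1$ ($G{\left(o \right)} = -10 + 11 = 1$)
$l{\left(F,Z \right)} = 2 F$ ($l{\left(F,Z \right)} = F + F = 2 F$)
$\frac{G{\left(-20 \right)}}{l{\left(-11,19 \right)}} + 108 \cdot 25 = 1 \frac{1}{2 \left(-11\right)} + 108 \cdot 25 = 1 \frac{1}{-22} + 2700 = 1 \left(- \frac{1}{22}\right) + 2700 = - \frac{1}{22} + 2700 = \frac{59399}{22}$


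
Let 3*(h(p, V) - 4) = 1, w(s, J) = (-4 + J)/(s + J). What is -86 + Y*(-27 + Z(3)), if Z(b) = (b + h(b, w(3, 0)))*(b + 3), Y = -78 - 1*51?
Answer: -2279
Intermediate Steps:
w(s, J) = (-4 + J)/(J + s)
h(p, V) = 13/3 (h(p, V) = 4 + (1/3)*1 = 4 + 1/3 = 13/3)
Y = -129 (Y = -78 - 51 = -129)
Z(b) = (3 + b)*(13/3 + b) (Z(b) = (b + 13/3)*(b + 3) = (13/3 + b)*(3 + b) = (3 + b)*(13/3 + b))
-86 + Y*(-27 + Z(3)) = -86 - 129*(-27 + (13 + 3**2 + (22/3)*3)) = -86 - 129*(-27 + (13 + 9 + 22)) = -86 - 129*(-27 + 44) = -86 - 129*17 = -86 - 2193 = -2279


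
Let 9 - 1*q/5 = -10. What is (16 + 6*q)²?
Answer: 343396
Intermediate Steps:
q = 95 (q = 45 - 5*(-10) = 45 + 50 = 95)
(16 + 6*q)² = (16 + 6*95)² = (16 + 570)² = 586² = 343396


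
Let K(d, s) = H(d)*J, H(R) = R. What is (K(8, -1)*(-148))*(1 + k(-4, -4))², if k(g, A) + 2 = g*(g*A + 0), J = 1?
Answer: -5002400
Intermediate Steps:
k(g, A) = -2 + A*g² (k(g, A) = -2 + g*(g*A + 0) = -2 + g*(A*g + 0) = -2 + g*(A*g) = -2 + A*g²)
K(d, s) = d (K(d, s) = d*1 = d)
(K(8, -1)*(-148))*(1 + k(-4, -4))² = (8*(-148))*(1 + (-2 - 4*(-4)²))² = -1184*(1 + (-2 - 4*16))² = -1184*(1 + (-2 - 64))² = -1184*(1 - 66)² = -1184*(-65)² = -1184*4225 = -5002400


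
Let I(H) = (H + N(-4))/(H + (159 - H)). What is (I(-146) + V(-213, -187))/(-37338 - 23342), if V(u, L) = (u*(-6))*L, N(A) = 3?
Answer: 37998917/9648120 ≈ 3.9385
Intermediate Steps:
V(u, L) = -6*L*u (V(u, L) = (-6*u)*L = -6*L*u)
I(H) = 1/53 + H/159 (I(H) = (H + 3)/(H + (159 - H)) = (3 + H)/159 = (3 + H)*(1/159) = 1/53 + H/159)
(I(-146) + V(-213, -187))/(-37338 - 23342) = ((1/53 + (1/159)*(-146)) - 6*(-187)*(-213))/(-37338 - 23342) = ((1/53 - 146/159) - 238986)/(-60680) = (-143/159 - 238986)*(-1/60680) = -37998917/159*(-1/60680) = 37998917/9648120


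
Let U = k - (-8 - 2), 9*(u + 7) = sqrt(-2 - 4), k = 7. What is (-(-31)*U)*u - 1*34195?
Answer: -37884 + 527*I*sqrt(6)/9 ≈ -37884.0 + 143.43*I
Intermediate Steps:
u = -7 + I*sqrt(6)/9 (u = -7 + sqrt(-2 - 4)/9 = -7 + sqrt(-6)/9 = -7 + (I*sqrt(6))/9 = -7 + I*sqrt(6)/9 ≈ -7.0 + 0.27217*I)
U = 17 (U = 7 - (-8 - 2) = 7 - 1*(-10) = 7 + 10 = 17)
(-(-31)*U)*u - 1*34195 = (-(-31)*17)*(-7 + I*sqrt(6)/9) - 1*34195 = (-31*(-17))*(-7 + I*sqrt(6)/9) - 34195 = 527*(-7 + I*sqrt(6)/9) - 34195 = (-3689 + 527*I*sqrt(6)/9) - 34195 = -37884 + 527*I*sqrt(6)/9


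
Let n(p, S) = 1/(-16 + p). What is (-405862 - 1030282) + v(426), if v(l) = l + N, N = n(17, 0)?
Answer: -1435717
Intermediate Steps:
N = 1 (N = 1/(-16 + 17) = 1/1 = 1)
v(l) = 1 + l (v(l) = l + 1 = 1 + l)
(-405862 - 1030282) + v(426) = (-405862 - 1030282) + (1 + 426) = -1436144 + 427 = -1435717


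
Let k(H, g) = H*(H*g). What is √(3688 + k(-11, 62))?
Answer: √11190 ≈ 105.78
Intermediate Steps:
k(H, g) = g*H²
√(3688 + k(-11, 62)) = √(3688 + 62*(-11)²) = √(3688 + 62*121) = √(3688 + 7502) = √11190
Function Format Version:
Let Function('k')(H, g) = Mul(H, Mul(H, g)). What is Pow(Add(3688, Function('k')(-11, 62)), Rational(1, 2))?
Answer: Pow(11190, Rational(1, 2)) ≈ 105.78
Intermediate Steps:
Function('k')(H, g) = Mul(g, Pow(H, 2))
Pow(Add(3688, Function('k')(-11, 62)), Rational(1, 2)) = Pow(Add(3688, Mul(62, Pow(-11, 2))), Rational(1, 2)) = Pow(Add(3688, Mul(62, 121)), Rational(1, 2)) = Pow(Add(3688, 7502), Rational(1, 2)) = Pow(11190, Rational(1, 2))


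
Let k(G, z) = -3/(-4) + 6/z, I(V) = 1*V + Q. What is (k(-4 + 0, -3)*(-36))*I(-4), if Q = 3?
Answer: -45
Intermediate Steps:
I(V) = 3 + V (I(V) = 1*V + 3 = V + 3 = 3 + V)
k(G, z) = 3/4 + 6/z (k(G, z) = -3*(-1/4) + 6/z = 3/4 + 6/z)
(k(-4 + 0, -3)*(-36))*I(-4) = ((3/4 + 6/(-3))*(-36))*(3 - 4) = ((3/4 + 6*(-1/3))*(-36))*(-1) = ((3/4 - 2)*(-36))*(-1) = -5/4*(-36)*(-1) = 45*(-1) = -45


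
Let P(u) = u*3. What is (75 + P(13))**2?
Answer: 12996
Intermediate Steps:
P(u) = 3*u
(75 + P(13))**2 = (75 + 3*13)**2 = (75 + 39)**2 = 114**2 = 12996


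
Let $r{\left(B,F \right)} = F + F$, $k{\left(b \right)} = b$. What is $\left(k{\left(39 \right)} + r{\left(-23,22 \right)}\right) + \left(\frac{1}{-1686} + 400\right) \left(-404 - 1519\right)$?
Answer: $- \frac{432243113}{562} \approx -7.6912 \cdot 10^{5}$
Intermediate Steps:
$r{\left(B,F \right)} = 2 F$
$\left(k{\left(39 \right)} + r{\left(-23,22 \right)}\right) + \left(\frac{1}{-1686} + 400\right) \left(-404 - 1519\right) = \left(39 + 2 \cdot 22\right) + \left(\frac{1}{-1686} + 400\right) \left(-404 - 1519\right) = \left(39 + 44\right) + \left(- \frac{1}{1686} + 400\right) \left(-1923\right) = 83 + \frac{674399}{1686} \left(-1923\right) = 83 - \frac{432289759}{562} = - \frac{432243113}{562}$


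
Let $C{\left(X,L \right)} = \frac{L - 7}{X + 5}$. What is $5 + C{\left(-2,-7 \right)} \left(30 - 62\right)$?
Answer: $\frac{463}{3} \approx 154.33$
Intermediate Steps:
$C{\left(X,L \right)} = \frac{-7 + L}{5 + X}$
$5 + C{\left(-2,-7 \right)} \left(30 - 62\right) = 5 + \frac{-7 - 7}{5 - 2} \left(30 - 62\right) = 5 + \frac{1}{3} \left(-14\right) \left(-32\right) = 5 - - \frac{448}{3} = 5 + \frac{448}{3} = \frac{463}{3}$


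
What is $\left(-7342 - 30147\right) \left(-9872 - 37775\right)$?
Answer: $1786238383$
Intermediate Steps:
$\left(-7342 - 30147\right) \left(-9872 - 37775\right) = \left(-37489\right) \left(-47647\right) = 1786238383$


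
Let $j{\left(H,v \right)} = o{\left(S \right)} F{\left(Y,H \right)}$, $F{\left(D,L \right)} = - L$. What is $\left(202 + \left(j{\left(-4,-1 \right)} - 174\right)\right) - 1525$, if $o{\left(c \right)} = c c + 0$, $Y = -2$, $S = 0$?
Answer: $-1497$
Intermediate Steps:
$o{\left(c \right)} = c^{2}$ ($o{\left(c \right)} = c^{2} + 0 = c^{2}$)
$j{\left(H,v \right)} = 0$ ($j{\left(H,v \right)} = 0^{2} \left(- H\right) = 0 \left(- H\right) = 0$)
$\left(202 + \left(j{\left(-4,-1 \right)} - 174\right)\right) - 1525 = \left(202 + \left(0 - 174\right)\right) - 1525 = \left(202 - 174\right) - 1525 = 28 - 1525 = -1497$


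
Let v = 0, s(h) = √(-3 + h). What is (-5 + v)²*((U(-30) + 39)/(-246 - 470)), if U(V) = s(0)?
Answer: -975/716 - 25*I*√3/716 ≈ -1.3617 - 0.060477*I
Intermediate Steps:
U(V) = I*√3 (U(V) = √(-3 + 0) = √(-3) = I*√3)
(-5 + v)²*((U(-30) + 39)/(-246 - 470)) = (-5 + 0)²*((I*√3 + 39)/(-246 - 470)) = (-5)²*((39 + I*√3)/(-716)) = 25*((39 + I*√3)*(-1/716)) = 25*(-39/716 - I*√3/716) = -975/716 - 25*I*√3/716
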